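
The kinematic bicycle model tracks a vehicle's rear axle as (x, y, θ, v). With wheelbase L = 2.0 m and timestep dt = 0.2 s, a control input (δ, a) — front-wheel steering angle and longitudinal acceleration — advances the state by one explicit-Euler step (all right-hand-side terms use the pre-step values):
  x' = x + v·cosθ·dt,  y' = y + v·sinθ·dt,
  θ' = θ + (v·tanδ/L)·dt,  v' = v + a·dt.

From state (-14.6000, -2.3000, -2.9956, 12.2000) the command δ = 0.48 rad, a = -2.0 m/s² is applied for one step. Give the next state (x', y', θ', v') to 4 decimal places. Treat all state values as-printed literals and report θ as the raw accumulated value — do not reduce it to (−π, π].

(-17.0140, -2.6550, -2.3605, 11.8000)

x' = -14.6000 + 12.2000·cos(-2.9956)·0.2 = -17.0140
y' = -2.3000 + 12.2000·sin(-2.9956)·0.2 = -2.6550
θ' = -2.9956 + (12.2000/2.0)·tan(0.48)·0.2 = -2.3605
v' = 12.2000 − 2.0000·0.2 = 11.8000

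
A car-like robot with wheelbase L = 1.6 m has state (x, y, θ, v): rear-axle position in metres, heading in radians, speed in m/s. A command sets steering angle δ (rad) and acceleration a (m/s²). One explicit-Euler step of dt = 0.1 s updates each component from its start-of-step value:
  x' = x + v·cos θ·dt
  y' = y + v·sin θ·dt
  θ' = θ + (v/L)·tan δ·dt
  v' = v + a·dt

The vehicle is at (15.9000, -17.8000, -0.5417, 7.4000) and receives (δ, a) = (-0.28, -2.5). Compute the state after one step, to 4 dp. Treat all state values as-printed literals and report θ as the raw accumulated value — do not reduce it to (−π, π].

(16.5341, -18.1815, -0.6747, 7.1500)

x' = 15.9000 + 7.4000·cos(-0.5417)·0.1 = 16.5341
y' = -17.8000 + 7.4000·sin(-0.5417)·0.1 = -18.1815
θ' = -0.5417 + (7.4000/1.6)·tan(-0.28)·0.1 = -0.6747
v' = 7.4000 − 2.5000·0.1 = 7.1500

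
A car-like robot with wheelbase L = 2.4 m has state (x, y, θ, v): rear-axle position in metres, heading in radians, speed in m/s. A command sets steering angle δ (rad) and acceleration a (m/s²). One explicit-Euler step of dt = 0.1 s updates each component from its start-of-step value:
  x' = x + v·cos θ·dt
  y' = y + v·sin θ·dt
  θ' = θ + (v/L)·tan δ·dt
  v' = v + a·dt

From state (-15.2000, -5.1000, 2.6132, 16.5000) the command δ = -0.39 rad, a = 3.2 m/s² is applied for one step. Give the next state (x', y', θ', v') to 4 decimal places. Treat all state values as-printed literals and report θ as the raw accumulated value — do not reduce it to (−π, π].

(-16.6250, -4.2682, 2.3306, 16.8200)

x' = -15.2000 + 16.5000·cos(2.6132)·0.1 = -16.6250
y' = -5.1000 + 16.5000·sin(2.6132)·0.1 = -4.2682
θ' = 2.6132 + (16.5000/2.4)·tan(-0.39)·0.1 = 2.3306
v' = 16.5000 + 3.2000·0.1 = 16.8200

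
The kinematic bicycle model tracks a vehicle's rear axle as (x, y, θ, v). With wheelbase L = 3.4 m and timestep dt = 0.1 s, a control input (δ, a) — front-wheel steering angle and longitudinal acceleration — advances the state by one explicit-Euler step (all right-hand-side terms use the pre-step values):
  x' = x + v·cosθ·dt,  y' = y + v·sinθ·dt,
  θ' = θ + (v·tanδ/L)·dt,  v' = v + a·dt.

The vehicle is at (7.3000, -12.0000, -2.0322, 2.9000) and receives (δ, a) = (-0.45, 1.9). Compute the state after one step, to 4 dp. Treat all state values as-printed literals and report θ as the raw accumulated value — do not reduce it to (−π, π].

x' = 7.3000 + 2.9000·cos(-2.0322)·0.1 = 7.1709
y' = -12.0000 + 2.9000·sin(-2.0322)·0.1 = -12.2597
θ' = -2.0322 + (2.9000/3.4)·tan(-0.45)·0.1 = -2.0734
v' = 2.9000 + 1.9000·0.1 = 3.0900

(7.1709, -12.2597, -2.0734, 3.0900)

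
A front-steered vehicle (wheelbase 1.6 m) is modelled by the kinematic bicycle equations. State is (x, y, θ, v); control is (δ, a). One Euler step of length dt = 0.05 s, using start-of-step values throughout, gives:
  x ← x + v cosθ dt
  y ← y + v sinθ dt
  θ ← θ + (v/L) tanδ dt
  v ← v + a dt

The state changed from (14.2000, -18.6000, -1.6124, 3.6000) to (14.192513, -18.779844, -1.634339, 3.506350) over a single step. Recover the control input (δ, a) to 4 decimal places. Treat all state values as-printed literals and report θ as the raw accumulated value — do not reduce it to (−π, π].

δ = -0.1926, a = -1.8730

a = (v'−v)/dt = (-0.093650)/0.05 = -1.8730
Δθ = θ'−θ = -0.021939;  (v·dt/L) = 3.6000·0.05/1.6 = 0.112500
tan δ = Δθ·L/(v·dt) = -0.195013  →  δ = -0.1926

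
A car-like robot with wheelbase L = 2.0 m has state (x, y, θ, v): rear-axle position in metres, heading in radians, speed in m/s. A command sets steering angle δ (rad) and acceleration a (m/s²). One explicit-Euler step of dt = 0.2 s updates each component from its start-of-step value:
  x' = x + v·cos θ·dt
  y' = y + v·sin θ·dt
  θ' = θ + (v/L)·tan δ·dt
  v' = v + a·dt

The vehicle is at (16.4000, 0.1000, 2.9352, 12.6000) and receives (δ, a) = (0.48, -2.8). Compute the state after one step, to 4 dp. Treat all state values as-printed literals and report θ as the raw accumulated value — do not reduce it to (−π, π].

x' = 16.4000 + 12.6000·cos(2.9352)·0.2 = 13.9335
y' = 0.1000 + 12.6000·sin(2.9352)·0.2 = 0.6164
θ' = 2.9352 + (12.6000/2.0)·tan(0.48)·0.2 = 3.5912
v' = 12.6000 − 2.8000·0.2 = 12.0400

(13.9335, 0.6164, 3.5912, 12.0400)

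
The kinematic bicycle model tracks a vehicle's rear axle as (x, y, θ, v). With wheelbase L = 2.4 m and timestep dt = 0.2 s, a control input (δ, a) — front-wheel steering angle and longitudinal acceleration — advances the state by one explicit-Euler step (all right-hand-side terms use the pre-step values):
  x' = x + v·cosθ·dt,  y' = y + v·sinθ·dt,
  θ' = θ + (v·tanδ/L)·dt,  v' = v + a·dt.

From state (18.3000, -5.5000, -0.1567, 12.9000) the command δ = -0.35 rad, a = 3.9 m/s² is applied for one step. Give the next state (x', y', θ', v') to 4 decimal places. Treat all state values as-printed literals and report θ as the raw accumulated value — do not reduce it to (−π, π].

(20.8484, -5.9026, -0.5491, 13.6800)

x' = 18.3000 + 12.9000·cos(-0.1567)·0.2 = 20.8484
y' = -5.5000 + 12.9000·sin(-0.1567)·0.2 = -5.9026
θ' = -0.1567 + (12.9000/2.4)·tan(-0.35)·0.2 = -0.5491
v' = 12.9000 + 3.9000·0.2 = 13.6800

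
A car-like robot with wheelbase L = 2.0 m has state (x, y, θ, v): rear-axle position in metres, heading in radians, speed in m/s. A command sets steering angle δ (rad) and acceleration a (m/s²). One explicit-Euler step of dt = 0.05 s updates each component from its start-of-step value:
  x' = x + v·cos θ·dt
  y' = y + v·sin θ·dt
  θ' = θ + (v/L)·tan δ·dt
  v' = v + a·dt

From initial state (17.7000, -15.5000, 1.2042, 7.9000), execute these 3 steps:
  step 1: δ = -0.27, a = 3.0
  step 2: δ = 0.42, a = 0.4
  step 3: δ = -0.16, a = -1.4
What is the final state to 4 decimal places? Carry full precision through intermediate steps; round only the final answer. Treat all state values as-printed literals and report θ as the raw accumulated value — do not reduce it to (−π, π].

after step 1 (δ=-0.27, a=3.0): (17.841584, -15.131247, 1.149540, 8.050000)
after step 2 (δ=0.42, a=0.4): (18.006169, -14.763935, 1.239413, 8.070000)
after step 3 (δ=-0.16, a=-1.4): (18.137448, -14.382388, 1.206855, 8.000000)

(18.1374, -14.3824, 1.2069, 8.0000)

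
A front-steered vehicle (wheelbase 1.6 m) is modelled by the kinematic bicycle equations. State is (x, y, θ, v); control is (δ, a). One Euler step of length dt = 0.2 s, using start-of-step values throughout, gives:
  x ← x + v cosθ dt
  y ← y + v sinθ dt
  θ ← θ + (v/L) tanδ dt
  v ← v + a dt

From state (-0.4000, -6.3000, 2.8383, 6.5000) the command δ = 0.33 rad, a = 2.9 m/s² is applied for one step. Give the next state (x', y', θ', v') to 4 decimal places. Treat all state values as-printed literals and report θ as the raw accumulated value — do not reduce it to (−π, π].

x' = -0.4000 + 6.5000·cos(2.8383)·0.2 = -1.6407
y' = -6.3000 + 6.5000·sin(2.8383)·0.2 = -5.9117
θ' = 2.8383 + (6.5000/1.6)·tan(0.33)·0.2 = 3.1166
v' = 6.5000 + 2.9000·0.2 = 7.0800

(-1.6407, -5.9117, 3.1166, 7.0800)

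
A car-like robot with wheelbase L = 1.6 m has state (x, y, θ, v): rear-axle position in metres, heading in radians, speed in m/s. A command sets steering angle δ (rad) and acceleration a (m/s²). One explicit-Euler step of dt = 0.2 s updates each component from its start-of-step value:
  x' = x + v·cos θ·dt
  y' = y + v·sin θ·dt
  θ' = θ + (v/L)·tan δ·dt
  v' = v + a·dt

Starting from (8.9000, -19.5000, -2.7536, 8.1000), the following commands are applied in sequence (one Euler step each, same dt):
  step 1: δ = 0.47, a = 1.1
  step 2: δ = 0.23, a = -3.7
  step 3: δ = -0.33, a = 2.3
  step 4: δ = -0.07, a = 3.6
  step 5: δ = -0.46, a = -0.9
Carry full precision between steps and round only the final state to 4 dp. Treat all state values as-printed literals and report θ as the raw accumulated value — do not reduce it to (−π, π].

after step 1 (δ=0.47, a=1.1): (7.400414, -20.112896, -2.239285, 8.320000)
after step 2 (δ=0.23, a=-3.7): (6.369066, -21.418736, -1.995775, 7.580000)
after step 3 (δ=-0.33, a=2.3): (5.744017, -22.799884, -2.320318, 8.040000)
after step 4 (δ=-0.07, a=3.6): (4.648505, -23.976964, -2.390783, 8.760000)
after step 5 (δ=-0.46, a=-0.9): (3.367554, -25.172233, -2.933299, 8.580000)

(3.3676, -25.1722, -2.9333, 8.5800)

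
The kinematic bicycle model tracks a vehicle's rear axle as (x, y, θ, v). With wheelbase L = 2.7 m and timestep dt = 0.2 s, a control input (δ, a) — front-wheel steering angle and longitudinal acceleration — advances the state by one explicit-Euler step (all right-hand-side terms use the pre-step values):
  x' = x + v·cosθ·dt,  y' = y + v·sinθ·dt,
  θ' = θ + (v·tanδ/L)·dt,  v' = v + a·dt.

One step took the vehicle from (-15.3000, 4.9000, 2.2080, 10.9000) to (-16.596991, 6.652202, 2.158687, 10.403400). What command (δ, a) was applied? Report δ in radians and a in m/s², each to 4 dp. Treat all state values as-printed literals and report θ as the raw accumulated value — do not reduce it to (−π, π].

a = (v'−v)/dt = (-0.496600)/0.2 = -2.4830
Δθ = θ'−θ = -0.049313;  (v·dt/L) = 10.9000·0.2/2.7 = 0.807407
tan δ = Δθ·L/(v·dt) = -0.061076  →  δ = -0.0610

δ = -0.0610, a = -2.4830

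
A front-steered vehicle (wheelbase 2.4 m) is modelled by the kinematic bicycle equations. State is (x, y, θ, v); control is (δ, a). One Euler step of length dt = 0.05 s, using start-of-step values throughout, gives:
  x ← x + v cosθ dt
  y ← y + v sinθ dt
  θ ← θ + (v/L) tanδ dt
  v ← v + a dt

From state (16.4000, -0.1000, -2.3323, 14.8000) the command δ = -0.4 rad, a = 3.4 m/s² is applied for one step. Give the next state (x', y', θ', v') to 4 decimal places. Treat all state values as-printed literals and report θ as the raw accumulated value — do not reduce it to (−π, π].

x' = 16.4000 + 14.8000·cos(-2.3323)·0.05 = 15.8894
y' = -0.1000 + 14.8000·sin(-2.3323)·0.05 = -0.6356
θ' = -2.3323 + (14.8000/2.4)·tan(-0.4)·0.05 = -2.4627
v' = 14.8000 + 3.4000·0.05 = 14.9700

(15.8894, -0.6356, -2.4627, 14.9700)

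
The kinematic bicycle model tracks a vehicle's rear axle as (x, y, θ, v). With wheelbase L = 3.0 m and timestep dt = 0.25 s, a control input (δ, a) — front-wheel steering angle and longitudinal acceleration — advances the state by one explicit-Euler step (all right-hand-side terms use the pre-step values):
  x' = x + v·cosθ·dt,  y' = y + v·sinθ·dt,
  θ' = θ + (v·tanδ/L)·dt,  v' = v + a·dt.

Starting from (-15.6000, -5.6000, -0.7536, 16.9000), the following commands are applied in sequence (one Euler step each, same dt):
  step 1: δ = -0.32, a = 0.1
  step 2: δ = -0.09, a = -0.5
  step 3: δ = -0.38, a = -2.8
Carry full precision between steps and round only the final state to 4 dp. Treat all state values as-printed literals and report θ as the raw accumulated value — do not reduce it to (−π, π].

after step 1 (δ=-0.32, a=0.1): (-12.519002, -8.491034, -1.220307, 16.925000)
after step 2 (δ=-0.09, a=-0.5): (-11.066170, -12.465044, -1.347588, 16.800000)
after step 3 (δ=-0.38, a=-2.8): (-10.136461, -16.560852, -1.906766, 16.100000)

(-10.1365, -16.5609, -1.9068, 16.1000)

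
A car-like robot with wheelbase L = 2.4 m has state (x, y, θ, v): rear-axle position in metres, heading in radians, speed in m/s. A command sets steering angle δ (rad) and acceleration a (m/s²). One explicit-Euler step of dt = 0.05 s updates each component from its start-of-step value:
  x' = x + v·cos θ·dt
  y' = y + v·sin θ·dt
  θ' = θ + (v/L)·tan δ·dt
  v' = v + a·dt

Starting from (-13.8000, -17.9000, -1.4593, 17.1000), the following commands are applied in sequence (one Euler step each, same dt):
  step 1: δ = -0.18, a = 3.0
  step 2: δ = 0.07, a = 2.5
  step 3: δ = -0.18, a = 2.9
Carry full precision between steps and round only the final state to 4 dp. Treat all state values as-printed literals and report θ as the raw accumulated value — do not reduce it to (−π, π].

after step 1 (δ=-0.18, a=3.0): (-13.704868, -18.749691, -1.524127, 17.250000)
after step 2 (δ=0.07, a=2.5): (-13.664630, -19.611252, -1.498929, 17.375000)
after step 3 (δ=-0.18, a=2.9): (-13.602249, -20.477759, -1.564798, 17.520000)

(-13.6022, -20.4778, -1.5648, 17.5200)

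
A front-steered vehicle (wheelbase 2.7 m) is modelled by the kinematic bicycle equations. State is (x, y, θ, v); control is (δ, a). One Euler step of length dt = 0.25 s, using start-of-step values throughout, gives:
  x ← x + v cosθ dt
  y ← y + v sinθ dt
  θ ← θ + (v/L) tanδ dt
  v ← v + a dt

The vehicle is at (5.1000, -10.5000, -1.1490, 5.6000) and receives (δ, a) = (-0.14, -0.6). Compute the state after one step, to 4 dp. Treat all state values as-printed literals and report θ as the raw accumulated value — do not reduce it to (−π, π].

x' = 5.1000 + 5.6000·cos(-1.1490)·0.25 = 5.6732
y' = -10.5000 + 5.6000·sin(-1.1490)·0.25 = -11.7773
θ' = -1.1490 + (5.6000/2.7)·tan(-0.14)·0.25 = -1.2221
v' = 5.6000 − 0.6000·0.25 = 5.4500

(5.6732, -11.7773, -1.2221, 5.4500)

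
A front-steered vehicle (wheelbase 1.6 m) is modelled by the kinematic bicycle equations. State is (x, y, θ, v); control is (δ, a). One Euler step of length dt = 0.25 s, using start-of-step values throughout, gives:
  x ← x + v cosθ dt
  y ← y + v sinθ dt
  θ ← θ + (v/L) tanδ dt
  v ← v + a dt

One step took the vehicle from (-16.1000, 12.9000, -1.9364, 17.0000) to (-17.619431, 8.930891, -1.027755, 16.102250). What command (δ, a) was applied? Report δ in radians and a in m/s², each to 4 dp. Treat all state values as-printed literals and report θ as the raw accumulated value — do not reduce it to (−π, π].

δ = 0.3296, a = -3.5910

a = (v'−v)/dt = (-0.897750)/0.25 = -3.5910
Δθ = θ'−θ = 0.908645;  (v·dt/L) = 17.0000·0.25/1.6 = 2.656250
tan δ = Δθ·L/(v·dt) = 0.342078  →  δ = 0.3296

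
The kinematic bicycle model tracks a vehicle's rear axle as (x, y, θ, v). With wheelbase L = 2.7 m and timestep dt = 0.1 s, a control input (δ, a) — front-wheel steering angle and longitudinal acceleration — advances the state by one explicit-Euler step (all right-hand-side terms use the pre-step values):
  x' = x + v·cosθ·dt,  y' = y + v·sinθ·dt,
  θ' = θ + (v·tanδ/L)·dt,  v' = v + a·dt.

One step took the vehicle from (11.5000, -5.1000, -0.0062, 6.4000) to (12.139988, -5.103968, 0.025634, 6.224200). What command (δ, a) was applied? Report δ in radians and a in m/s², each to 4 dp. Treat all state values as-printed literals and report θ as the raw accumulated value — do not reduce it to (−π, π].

a = (v'−v)/dt = (-0.175800)/0.1 = -1.7580
Δθ = θ'−θ = 0.031834;  (v·dt/L) = 6.4000·0.1/2.7 = 0.237037
tan δ = Δθ·L/(v·dt) = 0.134300  →  δ = 0.1335

δ = 0.1335, a = -1.7580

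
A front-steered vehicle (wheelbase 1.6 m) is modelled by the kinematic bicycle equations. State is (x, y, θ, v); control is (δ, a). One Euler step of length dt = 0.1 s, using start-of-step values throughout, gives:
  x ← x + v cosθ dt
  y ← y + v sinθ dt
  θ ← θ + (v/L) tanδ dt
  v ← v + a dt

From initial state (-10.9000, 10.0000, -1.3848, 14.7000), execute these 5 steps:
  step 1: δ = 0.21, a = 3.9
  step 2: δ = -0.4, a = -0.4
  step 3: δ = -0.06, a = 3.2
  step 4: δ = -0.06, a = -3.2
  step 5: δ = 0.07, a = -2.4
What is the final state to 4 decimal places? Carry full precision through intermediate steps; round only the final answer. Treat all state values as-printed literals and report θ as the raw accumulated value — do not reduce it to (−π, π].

after step 1 (δ=0.21, a=3.9): (-10.628159, 8.555354, -1.188975, 15.090000)
after step 2 (δ=-0.4, a=-0.4): (-10.065889, 7.155020, -1.587722, 15.050000)
after step 3 (δ=-0.06, a=3.2): (-10.091362, 5.650236, -1.644228, 15.370000)
after step 4 (δ=-0.06, a=-3.2): (-10.204124, 4.117378, -1.701934, 15.050000)
after step 5 (δ=0.07, a=-2.4): (-10.400921, 2.625300, -1.635983, 14.810000)

(-10.4009, 2.6253, -1.6360, 14.8100)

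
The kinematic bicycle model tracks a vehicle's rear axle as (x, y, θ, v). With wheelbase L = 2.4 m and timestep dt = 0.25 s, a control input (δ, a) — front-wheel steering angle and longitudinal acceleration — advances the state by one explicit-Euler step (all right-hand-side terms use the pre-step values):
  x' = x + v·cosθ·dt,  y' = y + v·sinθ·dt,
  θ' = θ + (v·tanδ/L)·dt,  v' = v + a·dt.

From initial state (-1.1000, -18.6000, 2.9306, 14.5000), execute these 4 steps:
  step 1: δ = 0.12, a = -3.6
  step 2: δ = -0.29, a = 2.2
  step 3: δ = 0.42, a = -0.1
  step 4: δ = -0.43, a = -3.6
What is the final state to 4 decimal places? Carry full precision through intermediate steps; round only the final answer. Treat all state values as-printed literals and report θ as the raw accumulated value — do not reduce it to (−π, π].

(-14.6822, -16.9232, 2.6734, 13.2250)

after step 1 (δ=0.12, a=-3.6): (-4.644610, -17.840814, 3.112725, 13.600000)
after step 2 (δ=-0.29, a=2.2): (-8.043194, -17.742678, 2.689974, 14.150000)
after step 3 (δ=0.42, a=-0.1): (-11.226030, -16.198832, 3.348203, 14.125000)
after step 4 (δ=-0.43, a=-3.6): (-14.682177, -16.923245, 2.673409, 13.225000)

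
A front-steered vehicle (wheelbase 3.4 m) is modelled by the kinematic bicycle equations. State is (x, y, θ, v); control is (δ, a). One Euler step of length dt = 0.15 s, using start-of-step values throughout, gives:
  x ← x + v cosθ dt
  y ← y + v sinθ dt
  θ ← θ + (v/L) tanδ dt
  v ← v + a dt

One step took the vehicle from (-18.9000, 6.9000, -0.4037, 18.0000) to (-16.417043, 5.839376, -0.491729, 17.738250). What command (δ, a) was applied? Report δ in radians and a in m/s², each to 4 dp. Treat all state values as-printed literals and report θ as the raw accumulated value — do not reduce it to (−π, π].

a = (v'−v)/dt = (-0.261750)/0.15 = -1.7450
Δθ = θ'−θ = -0.088029;  (v·dt/L) = 18.0000·0.15/3.4 = 0.794118
tan δ = Δθ·L/(v·dt) = -0.110851  →  δ = -0.1104

δ = -0.1104, a = -1.7450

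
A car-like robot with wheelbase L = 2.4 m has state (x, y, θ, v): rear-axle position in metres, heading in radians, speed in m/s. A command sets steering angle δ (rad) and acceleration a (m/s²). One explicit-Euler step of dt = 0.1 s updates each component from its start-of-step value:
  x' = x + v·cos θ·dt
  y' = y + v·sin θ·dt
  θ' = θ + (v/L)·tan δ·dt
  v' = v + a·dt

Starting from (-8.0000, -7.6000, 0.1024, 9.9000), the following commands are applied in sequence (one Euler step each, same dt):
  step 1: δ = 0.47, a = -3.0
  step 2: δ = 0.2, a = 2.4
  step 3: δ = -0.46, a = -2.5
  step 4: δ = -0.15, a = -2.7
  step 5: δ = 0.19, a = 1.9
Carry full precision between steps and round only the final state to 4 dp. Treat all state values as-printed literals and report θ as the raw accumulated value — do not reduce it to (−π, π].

after step 1 (δ=0.47, a=-3.0): (-7.015186, -7.498801, 0.311936, 9.600000)
after step 2 (δ=0.2, a=2.4): (-6.101514, -7.204175, 0.393020, 9.840000)
after step 3 (δ=-0.46, a=-2.5): (-5.192538, -6.827323, 0.189886, 9.590000)
after step 4 (δ=-0.15, a=-2.7): (-4.250775, -6.646315, 0.129495, 9.320000)
after step 5 (δ=0.19, a=1.9): (-3.326578, -6.525963, 0.204179, 9.510000)

(-3.3266, -6.5260, 0.2042, 9.5100)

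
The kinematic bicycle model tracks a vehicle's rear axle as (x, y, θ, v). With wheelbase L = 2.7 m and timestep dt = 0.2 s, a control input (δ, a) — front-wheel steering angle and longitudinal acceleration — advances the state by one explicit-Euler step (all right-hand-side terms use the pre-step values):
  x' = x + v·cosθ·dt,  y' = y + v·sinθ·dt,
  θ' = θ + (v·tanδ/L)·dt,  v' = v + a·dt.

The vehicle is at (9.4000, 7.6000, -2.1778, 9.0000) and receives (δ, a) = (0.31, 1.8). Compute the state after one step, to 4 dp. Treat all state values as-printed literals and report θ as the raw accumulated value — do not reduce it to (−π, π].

x' = 9.4000 + 9.0000·cos(-2.1778)·0.2 = 8.3733
y' = 7.6000 + 9.0000·sin(-2.1778)·0.2 = 6.1216
θ' = -2.1778 + (9.0000/2.7)·tan(0.31)·0.2 = -1.9642
v' = 9.0000 + 1.8000·0.2 = 9.3600

(8.3733, 6.1216, -1.9642, 9.3600)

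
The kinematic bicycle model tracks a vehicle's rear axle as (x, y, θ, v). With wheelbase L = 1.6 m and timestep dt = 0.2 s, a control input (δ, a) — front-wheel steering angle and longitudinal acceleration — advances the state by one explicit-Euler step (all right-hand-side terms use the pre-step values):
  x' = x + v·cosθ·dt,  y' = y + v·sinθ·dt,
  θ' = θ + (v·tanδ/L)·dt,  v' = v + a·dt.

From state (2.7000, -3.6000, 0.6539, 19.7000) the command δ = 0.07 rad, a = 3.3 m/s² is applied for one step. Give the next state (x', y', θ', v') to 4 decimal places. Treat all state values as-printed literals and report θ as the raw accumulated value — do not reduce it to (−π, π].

(5.8272, -1.2034, 0.8266, 20.3600)

x' = 2.7000 + 19.7000·cos(0.6539)·0.2 = 5.8272
y' = -3.6000 + 19.7000·sin(0.6539)·0.2 = -1.2034
θ' = 0.6539 + (19.7000/1.6)·tan(0.07)·0.2 = 0.8266
v' = 19.7000 + 3.3000·0.2 = 20.3600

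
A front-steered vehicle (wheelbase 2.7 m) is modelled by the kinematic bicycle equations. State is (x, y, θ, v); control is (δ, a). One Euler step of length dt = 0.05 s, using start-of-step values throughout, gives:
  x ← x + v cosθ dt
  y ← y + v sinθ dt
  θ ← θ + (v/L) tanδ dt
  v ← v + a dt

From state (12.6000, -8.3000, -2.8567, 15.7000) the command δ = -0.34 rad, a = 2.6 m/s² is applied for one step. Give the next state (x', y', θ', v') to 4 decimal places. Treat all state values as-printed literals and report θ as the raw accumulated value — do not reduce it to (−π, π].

(11.8466, -8.5206, -2.9595, 15.8300)

x' = 12.6000 + 15.7000·cos(-2.8567)·0.05 = 11.8466
y' = -8.3000 + 15.7000·sin(-2.8567)·0.05 = -8.5206
θ' = -2.8567 + (15.7000/2.7)·tan(-0.34)·0.05 = -2.9595
v' = 15.7000 + 2.6000·0.05 = 15.8300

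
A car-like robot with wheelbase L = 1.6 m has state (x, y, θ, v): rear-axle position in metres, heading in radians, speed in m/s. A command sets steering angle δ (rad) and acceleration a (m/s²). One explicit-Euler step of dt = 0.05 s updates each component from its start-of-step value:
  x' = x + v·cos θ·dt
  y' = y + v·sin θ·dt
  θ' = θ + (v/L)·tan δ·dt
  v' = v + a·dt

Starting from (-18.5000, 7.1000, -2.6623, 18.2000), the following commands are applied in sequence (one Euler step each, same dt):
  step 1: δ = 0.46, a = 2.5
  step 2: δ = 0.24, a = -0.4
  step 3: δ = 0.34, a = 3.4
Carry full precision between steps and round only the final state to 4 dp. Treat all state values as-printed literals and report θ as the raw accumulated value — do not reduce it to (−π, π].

(-20.5390, 5.3308, -2.0380, 18.4750)

after step 1 (δ=0.46, a=2.5): (-19.307462, 6.680352, -2.380514, 18.325000)
after step 2 (δ=0.24, a=-0.4): (-19.970912, 6.048411, -2.240375, 18.305000)
after step 3 (δ=0.34, a=3.4): (-20.538967, 5.330779, -2.038026, 18.475000)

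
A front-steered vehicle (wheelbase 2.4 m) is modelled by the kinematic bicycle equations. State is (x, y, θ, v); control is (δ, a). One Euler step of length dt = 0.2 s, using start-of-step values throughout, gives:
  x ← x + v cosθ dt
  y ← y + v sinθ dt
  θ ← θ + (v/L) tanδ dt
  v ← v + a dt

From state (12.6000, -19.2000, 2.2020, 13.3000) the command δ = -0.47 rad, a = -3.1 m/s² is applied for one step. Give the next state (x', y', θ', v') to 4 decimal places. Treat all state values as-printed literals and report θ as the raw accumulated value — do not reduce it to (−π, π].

(11.0303, -17.0525, 1.6390, 12.6800)

x' = 12.6000 + 13.3000·cos(2.2020)·0.2 = 11.0303
y' = -19.2000 + 13.3000·sin(2.2020)·0.2 = -17.0525
θ' = 2.2020 + (13.3000/2.4)·tan(-0.47)·0.2 = 1.6390
v' = 13.3000 − 3.1000·0.2 = 12.6800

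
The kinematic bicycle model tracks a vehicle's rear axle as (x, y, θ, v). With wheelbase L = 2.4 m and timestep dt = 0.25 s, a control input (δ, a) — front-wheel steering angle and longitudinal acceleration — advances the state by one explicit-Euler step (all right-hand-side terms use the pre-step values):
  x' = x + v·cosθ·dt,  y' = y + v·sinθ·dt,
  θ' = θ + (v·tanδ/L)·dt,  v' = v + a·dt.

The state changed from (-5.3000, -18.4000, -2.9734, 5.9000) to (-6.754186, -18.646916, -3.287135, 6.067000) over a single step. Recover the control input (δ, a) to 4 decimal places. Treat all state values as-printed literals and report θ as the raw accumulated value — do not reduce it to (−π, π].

a = (v'−v)/dt = (0.167000)/0.25 = 0.6680
Δθ = θ'−θ = -0.313735;  (v·dt/L) = 5.9000·0.25/2.4 = 0.614583
tan δ = Δθ·L/(v·dt) = -0.510484  →  δ = -0.4720

δ = -0.4720, a = 0.6680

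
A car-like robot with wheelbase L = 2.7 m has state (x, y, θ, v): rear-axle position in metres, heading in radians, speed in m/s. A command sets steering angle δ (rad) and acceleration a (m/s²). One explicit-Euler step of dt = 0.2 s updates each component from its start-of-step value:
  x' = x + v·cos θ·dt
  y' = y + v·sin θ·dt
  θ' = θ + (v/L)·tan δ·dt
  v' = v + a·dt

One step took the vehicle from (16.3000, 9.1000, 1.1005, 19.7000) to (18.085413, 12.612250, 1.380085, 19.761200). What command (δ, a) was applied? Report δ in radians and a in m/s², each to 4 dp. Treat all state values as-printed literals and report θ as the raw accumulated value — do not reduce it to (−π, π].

δ = 0.1893, a = 0.3060

a = (v'−v)/dt = (0.061200)/0.2 = 0.3060
Δθ = θ'−θ = 0.279585;  (v·dt/L) = 19.7000·0.2/2.7 = 1.459259
tan δ = Δθ·L/(v·dt) = 0.191594  →  δ = 0.1893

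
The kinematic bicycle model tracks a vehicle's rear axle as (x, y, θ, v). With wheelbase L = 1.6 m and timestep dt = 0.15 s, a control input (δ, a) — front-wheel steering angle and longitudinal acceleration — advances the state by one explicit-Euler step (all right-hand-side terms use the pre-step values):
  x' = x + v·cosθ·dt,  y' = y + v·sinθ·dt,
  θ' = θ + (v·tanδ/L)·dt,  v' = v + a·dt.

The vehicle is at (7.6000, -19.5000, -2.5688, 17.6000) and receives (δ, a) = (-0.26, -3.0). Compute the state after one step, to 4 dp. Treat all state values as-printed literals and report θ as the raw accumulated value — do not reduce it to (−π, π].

x' = 7.6000 + 17.6000·cos(-2.5688)·0.15 = 5.3814
y' = -19.5000 + 17.6000·sin(-2.5688)·0.15 = -20.9308
θ' = -2.5688 + (17.6000/1.6)·tan(-0.26)·0.15 = -3.0077
v' = 17.6000 − 3.0000·0.15 = 17.1500

(5.3814, -20.9308, -3.0077, 17.1500)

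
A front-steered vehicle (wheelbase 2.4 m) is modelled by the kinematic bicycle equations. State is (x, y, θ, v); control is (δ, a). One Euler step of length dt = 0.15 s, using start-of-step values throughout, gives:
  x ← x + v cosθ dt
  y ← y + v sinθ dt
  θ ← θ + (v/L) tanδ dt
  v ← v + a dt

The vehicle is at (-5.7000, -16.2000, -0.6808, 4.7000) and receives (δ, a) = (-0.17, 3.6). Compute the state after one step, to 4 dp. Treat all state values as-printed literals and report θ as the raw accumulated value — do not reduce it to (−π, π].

x' = -5.7000 + 4.7000·cos(-0.6808)·0.15 = -5.1522
y' = -16.2000 + 4.7000·sin(-0.6808)·0.15 = -16.6437
θ' = -0.6808 + (4.7000/2.4)·tan(-0.17)·0.15 = -0.7312
v' = 4.7000 + 3.6000·0.15 = 5.2400

(-5.1522, -16.6437, -0.7312, 5.2400)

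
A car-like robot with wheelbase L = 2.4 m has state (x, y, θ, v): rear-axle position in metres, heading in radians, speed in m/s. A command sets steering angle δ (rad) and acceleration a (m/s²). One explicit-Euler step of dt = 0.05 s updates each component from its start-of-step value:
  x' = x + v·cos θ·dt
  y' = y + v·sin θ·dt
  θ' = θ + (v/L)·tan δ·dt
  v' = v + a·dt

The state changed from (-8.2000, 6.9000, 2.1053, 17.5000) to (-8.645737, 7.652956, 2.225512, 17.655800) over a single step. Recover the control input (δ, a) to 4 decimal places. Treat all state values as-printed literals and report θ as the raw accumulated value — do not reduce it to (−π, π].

a = (v'−v)/dt = (0.155800)/0.05 = 3.1160
Δθ = θ'−θ = 0.120212;  (v·dt/L) = 17.5000·0.05/2.4 = 0.364583
tan δ = Δθ·L/(v·dt) = 0.329724  →  δ = 0.3185

δ = 0.3185, a = 3.1160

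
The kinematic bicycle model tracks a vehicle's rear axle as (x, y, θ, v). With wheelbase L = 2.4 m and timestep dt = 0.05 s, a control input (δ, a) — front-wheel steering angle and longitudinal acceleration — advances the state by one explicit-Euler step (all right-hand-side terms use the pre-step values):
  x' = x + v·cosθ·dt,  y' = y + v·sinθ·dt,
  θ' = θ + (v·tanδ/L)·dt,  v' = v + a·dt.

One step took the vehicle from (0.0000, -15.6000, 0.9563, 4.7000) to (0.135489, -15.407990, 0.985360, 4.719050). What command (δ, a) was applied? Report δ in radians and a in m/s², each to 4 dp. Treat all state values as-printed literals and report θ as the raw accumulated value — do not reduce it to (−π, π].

a = (v'−v)/dt = (0.019050)/0.05 = 0.3810
Δθ = θ'−θ = 0.029060;  (v·dt/L) = 4.7000·0.05/2.4 = 0.097917
tan δ = Δθ·L/(v·dt) = 0.296783  →  δ = 0.2885

δ = 0.2885, a = 0.3810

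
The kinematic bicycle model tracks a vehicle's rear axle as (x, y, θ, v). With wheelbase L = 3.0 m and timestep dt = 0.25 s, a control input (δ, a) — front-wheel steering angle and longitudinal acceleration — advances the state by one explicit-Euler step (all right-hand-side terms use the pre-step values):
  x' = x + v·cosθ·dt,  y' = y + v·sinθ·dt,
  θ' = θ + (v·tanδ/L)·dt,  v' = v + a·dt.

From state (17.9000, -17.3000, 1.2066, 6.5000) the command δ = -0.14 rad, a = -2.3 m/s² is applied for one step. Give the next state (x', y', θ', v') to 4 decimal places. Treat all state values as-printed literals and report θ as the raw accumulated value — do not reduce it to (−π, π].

(18.4788, -15.7816, 1.1303, 5.9250)

x' = 17.9000 + 6.5000·cos(1.2066)·0.25 = 18.4788
y' = -17.3000 + 6.5000·sin(1.2066)·0.25 = -15.7816
θ' = 1.2066 + (6.5000/3.0)·tan(-0.14)·0.25 = 1.1303
v' = 6.5000 − 2.3000·0.25 = 5.9250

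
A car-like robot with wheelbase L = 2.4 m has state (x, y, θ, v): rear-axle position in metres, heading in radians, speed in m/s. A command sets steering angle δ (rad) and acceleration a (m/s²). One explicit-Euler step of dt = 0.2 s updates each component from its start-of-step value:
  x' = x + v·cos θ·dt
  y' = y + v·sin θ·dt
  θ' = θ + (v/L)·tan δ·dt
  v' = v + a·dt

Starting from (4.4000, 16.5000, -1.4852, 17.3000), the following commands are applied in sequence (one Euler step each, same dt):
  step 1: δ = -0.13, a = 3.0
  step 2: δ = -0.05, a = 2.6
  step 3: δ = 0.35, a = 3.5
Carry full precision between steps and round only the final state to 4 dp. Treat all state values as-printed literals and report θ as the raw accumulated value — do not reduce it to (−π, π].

(3.6775, 5.8655, -1.1880, 19.1200)

after step 1 (δ=-0.13, a=3.0): (4.695802, 13.052668, -1.673680, 17.900000)
after step 2 (δ=-0.05, a=2.6): (4.328129, 9.491598, -1.748325, 18.420000)
after step 3 (δ=0.35, a=3.5): (3.677543, 5.865499, -1.188006, 19.120000)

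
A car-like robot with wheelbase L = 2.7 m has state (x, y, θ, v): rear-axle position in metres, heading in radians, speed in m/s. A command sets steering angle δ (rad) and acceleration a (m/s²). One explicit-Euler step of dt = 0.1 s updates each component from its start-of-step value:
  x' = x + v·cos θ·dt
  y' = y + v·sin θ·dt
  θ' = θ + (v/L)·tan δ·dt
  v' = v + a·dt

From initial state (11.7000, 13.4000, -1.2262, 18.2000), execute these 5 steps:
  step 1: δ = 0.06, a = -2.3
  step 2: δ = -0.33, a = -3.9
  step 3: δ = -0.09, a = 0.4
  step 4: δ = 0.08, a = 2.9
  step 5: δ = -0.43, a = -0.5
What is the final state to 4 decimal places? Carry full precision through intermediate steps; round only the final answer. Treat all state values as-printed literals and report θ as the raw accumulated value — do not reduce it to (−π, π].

(13.7068, 4.7611, -1.7243, 17.8600)

after step 1 (δ=0.06, a=-2.3): (12.314827, 11.686994, -1.185707, 17.970000)
after step 2 (δ=-0.33, a=-3.9): (12.989855, 10.021598, -1.413676, 17.580000)
after step 3 (δ=-0.09, a=0.4): (13.264937, 8.285253, -1.472435, 17.620000)
after step 4 (δ=0.08, a=2.9): (13.437970, 6.531770, -1.420116, 17.910000)
after step 5 (δ=-0.43, a=-0.5): (13.706819, 4.761063, -1.724335, 17.860000)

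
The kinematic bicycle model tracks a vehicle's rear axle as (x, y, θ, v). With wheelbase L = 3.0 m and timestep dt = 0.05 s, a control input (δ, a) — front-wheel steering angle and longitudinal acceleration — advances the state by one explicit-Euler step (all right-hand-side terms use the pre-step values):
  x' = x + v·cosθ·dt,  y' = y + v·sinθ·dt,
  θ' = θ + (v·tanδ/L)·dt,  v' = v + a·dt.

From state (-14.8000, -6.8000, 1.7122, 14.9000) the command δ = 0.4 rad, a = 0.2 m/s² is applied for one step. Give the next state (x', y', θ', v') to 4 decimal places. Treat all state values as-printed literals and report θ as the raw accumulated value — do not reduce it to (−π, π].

(-14.9050, -6.0624, 1.8172, 14.9100)

x' = -14.8000 + 14.9000·cos(1.7122)·0.05 = -14.9050
y' = -6.8000 + 14.9000·sin(1.7122)·0.05 = -6.0624
θ' = 1.7122 + (14.9000/3.0)·tan(0.4)·0.05 = 1.8172
v' = 14.9000 + 0.2000·0.05 = 14.9100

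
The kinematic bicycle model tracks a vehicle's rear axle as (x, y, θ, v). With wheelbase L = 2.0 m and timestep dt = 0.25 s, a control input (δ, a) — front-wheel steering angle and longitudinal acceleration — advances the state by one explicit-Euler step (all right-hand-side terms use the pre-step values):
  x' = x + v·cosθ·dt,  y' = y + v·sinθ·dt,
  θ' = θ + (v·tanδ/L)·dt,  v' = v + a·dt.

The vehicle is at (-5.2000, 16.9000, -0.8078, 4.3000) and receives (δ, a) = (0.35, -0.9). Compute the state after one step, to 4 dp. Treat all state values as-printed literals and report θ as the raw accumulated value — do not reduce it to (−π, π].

x' = -5.2000 + 4.3000·cos(-0.8078)·0.25 = -4.4571
y' = 16.9000 + 4.3000·sin(-0.8078)·0.25 = 16.1230
θ' = -0.8078 + (4.3000/2.0)·tan(0.35)·0.25 = -0.6116
v' = 4.3000 − 0.9000·0.25 = 4.0750

(-4.4571, 16.1230, -0.6116, 4.0750)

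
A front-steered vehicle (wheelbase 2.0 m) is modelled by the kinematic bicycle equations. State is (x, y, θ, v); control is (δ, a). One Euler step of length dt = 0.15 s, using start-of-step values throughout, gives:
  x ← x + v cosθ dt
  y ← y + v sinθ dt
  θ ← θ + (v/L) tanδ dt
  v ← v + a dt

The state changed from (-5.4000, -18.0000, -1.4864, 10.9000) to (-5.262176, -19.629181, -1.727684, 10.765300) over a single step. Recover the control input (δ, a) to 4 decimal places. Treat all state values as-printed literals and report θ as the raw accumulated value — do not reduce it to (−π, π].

δ = -0.2870, a = -0.8980

a = (v'−v)/dt = (-0.134700)/0.15 = -0.8980
Δθ = θ'−θ = -0.241284;  (v·dt/L) = 10.9000·0.15/2.0 = 0.817500
tan δ = Δθ·L/(v·dt) = -0.295149  →  δ = -0.2870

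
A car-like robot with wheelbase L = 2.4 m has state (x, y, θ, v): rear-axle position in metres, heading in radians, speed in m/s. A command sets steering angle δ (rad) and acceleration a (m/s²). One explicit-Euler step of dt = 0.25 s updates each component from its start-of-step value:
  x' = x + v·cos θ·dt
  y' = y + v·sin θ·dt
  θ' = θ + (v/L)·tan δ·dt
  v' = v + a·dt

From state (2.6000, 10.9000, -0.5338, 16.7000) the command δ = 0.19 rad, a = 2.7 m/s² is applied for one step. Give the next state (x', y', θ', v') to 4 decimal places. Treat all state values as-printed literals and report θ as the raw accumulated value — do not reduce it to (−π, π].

x' = 2.6000 + 16.7000·cos(-0.5338)·0.25 = 6.1942
y' = 10.9000 + 16.7000·sin(-0.5338)·0.25 = 8.7757
θ' = -0.5338 + (16.7000/2.4)·tan(0.19)·0.25 = -0.1992
v' = 16.7000 + 2.7000·0.25 = 17.3750

(6.1942, 8.7757, -0.1992, 17.3750)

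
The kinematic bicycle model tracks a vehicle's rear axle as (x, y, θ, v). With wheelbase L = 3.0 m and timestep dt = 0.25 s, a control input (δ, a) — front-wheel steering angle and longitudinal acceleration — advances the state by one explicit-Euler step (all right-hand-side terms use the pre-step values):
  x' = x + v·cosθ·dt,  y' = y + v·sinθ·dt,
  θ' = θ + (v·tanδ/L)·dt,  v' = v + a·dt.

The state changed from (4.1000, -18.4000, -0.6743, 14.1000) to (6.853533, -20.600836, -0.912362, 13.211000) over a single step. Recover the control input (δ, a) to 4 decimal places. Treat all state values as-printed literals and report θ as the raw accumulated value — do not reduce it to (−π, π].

a = (v'−v)/dt = (-0.889000)/0.25 = -3.5560
Δθ = θ'−θ = -0.238062;  (v·dt/L) = 14.1000·0.25/3.0 = 1.175000
tan δ = Δθ·L/(v·dt) = -0.202606  →  δ = -0.1999

δ = -0.1999, a = -3.5560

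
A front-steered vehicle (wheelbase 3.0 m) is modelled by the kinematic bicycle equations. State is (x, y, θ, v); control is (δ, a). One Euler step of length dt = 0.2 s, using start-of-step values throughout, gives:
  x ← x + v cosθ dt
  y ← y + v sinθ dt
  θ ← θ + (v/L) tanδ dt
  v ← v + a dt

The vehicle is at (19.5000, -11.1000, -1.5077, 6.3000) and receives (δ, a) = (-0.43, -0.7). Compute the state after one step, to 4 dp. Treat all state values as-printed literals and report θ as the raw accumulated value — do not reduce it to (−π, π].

x' = 19.5000 + 6.3000·cos(-1.5077)·0.2 = 19.5794
y' = -11.1000 + 6.3000·sin(-1.5077)·0.2 = -12.3575
θ' = -1.5077 + (6.3000/3.0)·tan(-0.43)·0.2 = -1.7003
v' = 6.3000 − 0.7000·0.2 = 6.1600

(19.5794, -12.3575, -1.7003, 6.1600)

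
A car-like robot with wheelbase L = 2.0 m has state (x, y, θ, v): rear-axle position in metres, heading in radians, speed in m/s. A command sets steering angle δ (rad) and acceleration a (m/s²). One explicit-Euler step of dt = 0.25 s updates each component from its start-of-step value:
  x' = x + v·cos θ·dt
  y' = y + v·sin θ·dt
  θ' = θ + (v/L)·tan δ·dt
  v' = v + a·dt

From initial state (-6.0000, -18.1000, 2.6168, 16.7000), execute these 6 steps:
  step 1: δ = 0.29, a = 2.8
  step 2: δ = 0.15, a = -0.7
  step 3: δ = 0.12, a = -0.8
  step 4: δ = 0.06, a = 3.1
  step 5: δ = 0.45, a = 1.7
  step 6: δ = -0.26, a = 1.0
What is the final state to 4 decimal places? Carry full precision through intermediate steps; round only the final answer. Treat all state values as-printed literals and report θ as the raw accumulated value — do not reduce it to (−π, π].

after step 1 (δ=0.29, a=2.8): (-9.613161, -16.008185, 3.239737, 17.400000)
after step 2 (δ=0.15, a=-0.7): (-13.942228, -16.434426, 3.568456, 17.225000)
after step 3 (δ=0.12, a=-0.8): (-17.862074, -18.217289, 3.828078, 17.025000)
after step 4 (δ=0.06, a=3.1): (-21.154191, -20.914997, 3.955919, 17.800000)
after step 5 (δ=0.45, a=1.7): (-24.208486, -24.151320, 5.030717, 18.225000)
after step 6 (δ=-0.26, a=1.0): (-22.782476, -28.478664, 4.424686, 18.475000)

(-22.7825, -28.4787, 4.4247, 18.4750)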